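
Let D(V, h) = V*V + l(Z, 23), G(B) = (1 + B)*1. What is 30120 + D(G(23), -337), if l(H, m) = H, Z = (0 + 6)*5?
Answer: 30726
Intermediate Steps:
Z = 30 (Z = 6*5 = 30)
G(B) = 1 + B
D(V, h) = 30 + V² (D(V, h) = V*V + 30 = V² + 30 = 30 + V²)
30120 + D(G(23), -337) = 30120 + (30 + (1 + 23)²) = 30120 + (30 + 24²) = 30120 + (30 + 576) = 30120 + 606 = 30726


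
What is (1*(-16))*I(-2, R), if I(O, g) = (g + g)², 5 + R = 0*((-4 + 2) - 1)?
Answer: -1600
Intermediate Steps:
R = -5 (R = -5 + 0*((-4 + 2) - 1) = -5 + 0*(-2 - 1) = -5 + 0*(-3) = -5 + 0 = -5)
I(O, g) = 4*g² (I(O, g) = (2*g)² = 4*g²)
(1*(-16))*I(-2, R) = (1*(-16))*(4*(-5)²) = -64*25 = -16*100 = -1600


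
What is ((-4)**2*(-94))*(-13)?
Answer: 19552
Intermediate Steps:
((-4)**2*(-94))*(-13) = (16*(-94))*(-13) = -1504*(-13) = 19552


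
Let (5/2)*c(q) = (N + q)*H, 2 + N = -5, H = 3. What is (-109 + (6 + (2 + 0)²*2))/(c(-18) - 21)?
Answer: 95/51 ≈ 1.8627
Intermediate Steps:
N = -7 (N = -2 - 5 = -7)
c(q) = -42/5 + 6*q/5 (c(q) = 2*((-7 + q)*3)/5 = 2*(-21 + 3*q)/5 = -42/5 + 6*q/5)
(-109 + (6 + (2 + 0)²*2))/(c(-18) - 21) = (-109 + (6 + (2 + 0)²*2))/((-42/5 + (6/5)*(-18)) - 21) = (-109 + (6 + 2²*2))/((-42/5 - 108/5) - 21) = (-109 + (6 + 4*2))/(-30 - 21) = (-109 + (6 + 8))/(-51) = (-109 + 14)*(-1/51) = -95*(-1/51) = 95/51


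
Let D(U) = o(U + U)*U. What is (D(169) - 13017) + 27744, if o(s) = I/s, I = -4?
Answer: 14725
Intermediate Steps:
o(s) = -4/s
D(U) = -2 (D(U) = (-4/(U + U))*U = (-4*1/(2*U))*U = (-2/U)*U = -2)
(D(169) - 13017) + 27744 = (-2 - 13017) + 27744 = -13019 + 27744 = 14725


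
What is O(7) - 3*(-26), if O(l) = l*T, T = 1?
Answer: 85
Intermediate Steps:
O(l) = l (O(l) = l*1 = l)
O(7) - 3*(-26) = 7 - 3*(-26) = 7 + 78 = 85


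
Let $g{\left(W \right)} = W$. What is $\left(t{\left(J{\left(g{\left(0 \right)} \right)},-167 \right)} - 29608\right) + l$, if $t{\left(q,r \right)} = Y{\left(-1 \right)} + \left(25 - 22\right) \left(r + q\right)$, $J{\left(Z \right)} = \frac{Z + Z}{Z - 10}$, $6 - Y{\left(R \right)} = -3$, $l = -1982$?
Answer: $-32082$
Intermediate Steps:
$Y{\left(R \right)} = 9$ ($Y{\left(R \right)} = 6 - -3 = 6 + 3 = 9$)
$J{\left(Z \right)} = \frac{2 Z}{-10 + Z}$
$t{\left(q,r \right)} = 9 + 3 q + 3 r$ ($t{\left(q,r \right)} = 9 + \left(25 - 22\right) \left(r + q\right) = 9 + 3 \left(q + r\right) = 9 + \left(3 q + 3 r\right) = 9 + 3 q + 3 r$)
$\left(t{\left(J{\left(g{\left(0 \right)} \right)},-167 \right)} - 29608\right) + l = \left(\left(9 + 3 \cdot 2 \cdot 0 \frac{1}{-10 + 0} + 3 \left(-167\right)\right) - 29608\right) - 1982 = \left(\left(9 + 3 \cdot 2 \cdot 0 \frac{1}{-10} - 501\right) - 29608\right) - 1982 = \left(\left(9 + 3 \cdot 2 \cdot 0 \left(- \frac{1}{10}\right) - 501\right) - 29608\right) - 1982 = \left(\left(9 + 3 \cdot 0 - 501\right) - 29608\right) - 1982 = \left(\left(9 + 0 - 501\right) - 29608\right) - 1982 = \left(-492 - 29608\right) - 1982 = -30100 - 1982 = -32082$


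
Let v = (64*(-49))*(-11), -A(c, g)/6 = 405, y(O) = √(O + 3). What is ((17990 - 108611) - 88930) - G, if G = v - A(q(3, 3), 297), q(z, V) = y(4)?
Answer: -216477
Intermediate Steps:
y(O) = √(3 + O)
q(z, V) = √7 (q(z, V) = √(3 + 4) = √7)
A(c, g) = -2430 (A(c, g) = -6*405 = -2430)
v = 34496 (v = -3136*(-11) = 34496)
G = 36926 (G = 34496 - 1*(-2430) = 34496 + 2430 = 36926)
((17990 - 108611) - 88930) - G = ((17990 - 108611) - 88930) - 1*36926 = (-90621 - 88930) - 36926 = -179551 - 36926 = -216477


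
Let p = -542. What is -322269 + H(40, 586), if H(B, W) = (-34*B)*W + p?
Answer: -1119771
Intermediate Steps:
H(B, W) = -542 - 34*B*W (H(B, W) = (-34*B)*W - 542 = -34*B*W - 542 = -542 - 34*B*W)
-322269 + H(40, 586) = -322269 + (-542 - 34*40*586) = -322269 + (-542 - 796960) = -322269 - 797502 = -1119771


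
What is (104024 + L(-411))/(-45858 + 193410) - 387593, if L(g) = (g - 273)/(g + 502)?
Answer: -1301072916769/3356808 ≈ -3.8759e+5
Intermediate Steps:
L(g) = (-273 + g)/(502 + g)
(104024 + L(-411))/(-45858 + 193410) - 387593 = (104024 + (-273 - 411)/(502 - 411))/(-45858 + 193410) - 387593 = (104024 - 684/91)/147552 - 387593 = (104024 + (1/91)*(-684))*(1/147552) - 387593 = (104024 - 684/91)*(1/147552) - 387593 = (9465500/91)*(1/147552) - 387593 = 2366375/3356808 - 387593 = -1301072916769/3356808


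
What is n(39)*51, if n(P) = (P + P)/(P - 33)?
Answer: 663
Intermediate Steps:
n(P) = 2*P/(-33 + P) (n(P) = (2*P)/(-33 + P) = 2*P/(-33 + P))
n(39)*51 = (2*39/(-33 + 39))*51 = (2*39/6)*51 = (2*39*(⅙))*51 = 13*51 = 663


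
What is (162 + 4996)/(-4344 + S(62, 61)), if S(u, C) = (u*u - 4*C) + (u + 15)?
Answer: -5158/667 ≈ -7.7331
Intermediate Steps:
S(u, C) = 15 + u + u² - 4*C (S(u, C) = (u² - 4*C) + (15 + u) = 15 + u + u² - 4*C)
(162 + 4996)/(-4344 + S(62, 61)) = (162 + 4996)/(-4344 + (15 + 62 + 62² - 4*61)) = 5158/(-4344 + (15 + 62 + 3844 - 244)) = 5158/(-4344 + 3677) = 5158/(-667) = 5158*(-1/667) = -5158/667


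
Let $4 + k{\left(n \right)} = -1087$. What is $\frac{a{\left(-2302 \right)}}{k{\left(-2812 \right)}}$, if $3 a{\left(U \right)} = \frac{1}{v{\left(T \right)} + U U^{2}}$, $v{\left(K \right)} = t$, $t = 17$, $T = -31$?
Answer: $\frac{1}{39926566325343} \approx 2.5046 \cdot 10^{-14}$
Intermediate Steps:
$k{\left(n \right)} = -1091$ ($k{\left(n \right)} = -4 - 1087 = -1091$)
$v{\left(K \right)} = 17$
$a{\left(U \right)} = \frac{1}{3 \left(17 + U^{3}\right)}$ ($a{\left(U \right)} = \frac{1}{3 \left(17 + U U^{2}\right)} = \frac{1}{3 \left(17 + U^{3}\right)}$)
$\frac{a{\left(-2302 \right)}}{k{\left(-2812 \right)}} = \frac{\frac{1}{3} \frac{1}{17 + \left(-2302\right)^{3}}}{-1091} = \frac{1}{3 \left(17 - 12198767608\right)} \left(- \frac{1}{1091}\right) = \frac{1}{3 \left(-12198767591\right)} \left(- \frac{1}{1091}\right) = \frac{1}{3} \left(- \frac{1}{12198767591}\right) \left(- \frac{1}{1091}\right) = \left(- \frac{1}{36596302773}\right) \left(- \frac{1}{1091}\right) = \frac{1}{39926566325343}$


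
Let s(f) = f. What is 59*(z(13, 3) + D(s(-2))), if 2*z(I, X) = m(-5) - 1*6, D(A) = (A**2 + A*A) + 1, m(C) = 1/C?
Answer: 3481/10 ≈ 348.10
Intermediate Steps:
D(A) = 1 + 2*A**2 (D(A) = (A**2 + A**2) + 1 = 2*A**2 + 1 = 1 + 2*A**2)
z(I, X) = -31/10 (z(I, X) = (1/(-5) - 1*6)/2 = (-1/5 - 6)/2 = (1/2)*(-31/5) = -31/10)
59*(z(13, 3) + D(s(-2))) = 59*(-31/10 + (1 + 2*(-2)**2)) = 59*(-31/10 + (1 + 2*4)) = 59*(-31/10 + (1 + 8)) = 59*(-31/10 + 9) = 59*(59/10) = 3481/10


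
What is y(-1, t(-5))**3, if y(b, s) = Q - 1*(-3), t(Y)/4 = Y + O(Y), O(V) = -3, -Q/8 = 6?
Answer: -91125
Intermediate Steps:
Q = -48 (Q = -8*6 = -48)
t(Y) = -12 + 4*Y (t(Y) = 4*(Y - 3) = 4*(-3 + Y) = -12 + 4*Y)
y(b, s) = -45 (y(b, s) = -48 - 1*(-3) = -48 + 3 = -45)
y(-1, t(-5))**3 = (-45)**3 = -91125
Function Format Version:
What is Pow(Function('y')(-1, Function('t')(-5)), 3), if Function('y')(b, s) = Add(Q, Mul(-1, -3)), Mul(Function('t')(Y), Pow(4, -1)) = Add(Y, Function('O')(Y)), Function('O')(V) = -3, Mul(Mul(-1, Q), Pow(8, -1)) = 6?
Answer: -91125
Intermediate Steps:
Q = -48 (Q = Mul(-8, 6) = -48)
Function('t')(Y) = Add(-12, Mul(4, Y)) (Function('t')(Y) = Mul(4, Add(Y, -3)) = Mul(4, Add(-3, Y)) = Add(-12, Mul(4, Y)))
Function('y')(b, s) = -45 (Function('y')(b, s) = Add(-48, Mul(-1, -3)) = Add(-48, 3) = -45)
Pow(Function('y')(-1, Function('t')(-5)), 3) = Pow(-45, 3) = -91125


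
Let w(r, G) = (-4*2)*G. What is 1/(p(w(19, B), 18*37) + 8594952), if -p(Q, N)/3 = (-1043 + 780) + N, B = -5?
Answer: 1/8593743 ≈ 1.1636e-7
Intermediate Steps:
w(r, G) = -8*G
p(Q, N) = 789 - 3*N (p(Q, N) = -3*((-1043 + 780) + N) = -3*(-263 + N) = 789 - 3*N)
1/(p(w(19, B), 18*37) + 8594952) = 1/((789 - 54*37) + 8594952) = 1/((789 - 3*666) + 8594952) = 1/((789 - 1998) + 8594952) = 1/(-1209 + 8594952) = 1/8593743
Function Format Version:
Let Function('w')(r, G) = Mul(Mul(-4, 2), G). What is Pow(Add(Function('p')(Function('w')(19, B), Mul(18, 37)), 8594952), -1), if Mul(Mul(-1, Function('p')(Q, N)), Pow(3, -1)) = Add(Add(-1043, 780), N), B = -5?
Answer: Rational(1, 8593743) ≈ 1.1636e-7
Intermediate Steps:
Function('w')(r, G) = Mul(-8, G)
Function('p')(Q, N) = Add(789, Mul(-3, N)) (Function('p')(Q, N) = Mul(-3, Add(Add(-1043, 780), N)) = Mul(-3, Add(-263, N)) = Add(789, Mul(-3, N)))
Pow(Add(Function('p')(Function('w')(19, B), Mul(18, 37)), 8594952), -1) = Pow(Add(Add(789, Mul(-3, Mul(18, 37))), 8594952), -1) = Pow(Add(Add(789, Mul(-3, 666)), 8594952), -1) = Pow(Add(Add(789, -1998), 8594952), -1) = Pow(Add(-1209, 8594952), -1) = Pow(8593743, -1) = Rational(1, 8593743)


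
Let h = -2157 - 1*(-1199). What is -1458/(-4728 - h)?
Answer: 729/1885 ≈ 0.38674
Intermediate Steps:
h = -958 (h = -2157 + 1199 = -958)
-1458/(-4728 - h) = -1458/(-4728 - 1*(-958)) = -1458/(-4728 + 958) = -1458/(-3770) = -1458*(-1/3770) = 729/1885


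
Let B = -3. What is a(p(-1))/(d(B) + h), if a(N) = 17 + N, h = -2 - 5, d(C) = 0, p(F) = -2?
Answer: -15/7 ≈ -2.1429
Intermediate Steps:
h = -7
a(p(-1))/(d(B) + h) = (17 - 2)/(0 - 7) = 15/(-7) = -1/7*15 = -15/7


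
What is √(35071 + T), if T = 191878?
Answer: √226949 ≈ 476.39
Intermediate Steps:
√(35071 + T) = √(35071 + 191878) = √226949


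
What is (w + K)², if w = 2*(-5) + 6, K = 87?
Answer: 6889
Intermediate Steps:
w = -4 (w = -10 + 6 = -4)
(w + K)² = (-4 + 87)² = 83² = 6889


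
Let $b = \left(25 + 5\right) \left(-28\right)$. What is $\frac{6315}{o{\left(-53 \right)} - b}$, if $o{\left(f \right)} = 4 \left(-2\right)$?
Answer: $\frac{6315}{832} \approx 7.5901$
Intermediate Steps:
$o{\left(f \right)} = -8$
$b = -840$ ($b = 30 \left(-28\right) = -840$)
$\frac{6315}{o{\left(-53 \right)} - b} = \frac{6315}{-8 - -840} = \frac{6315}{-8 + 840} = \frac{6315}{832}$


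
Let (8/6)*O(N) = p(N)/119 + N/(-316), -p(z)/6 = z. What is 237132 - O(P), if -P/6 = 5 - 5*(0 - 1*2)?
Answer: 17833951431/75208 ≈ 2.3713e+5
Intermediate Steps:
p(z) = -6*z
P = -90 (P = -6*(5 - 5*(0 - 1*2)) = -6*(5 - 5*(0 - 2)) = -6*(5 - 5*(-2)) = -6*(5 + 10) = -6*15 = -90)
O(N) = -6045*N/150416 (O(N) = 3*(-6*N/119 + N/(-316))/4 = 3*(-6*N*(1/119) + N*(-1/316))/4 = 3*(-6*N/119 - N/316)/4 = 3*(-2015*N/37604)/4 = -6045*N/150416)
237132 - O(P) = 237132 - (-6045)*(-90)/150416 = 237132 - 1*272025/75208 = 237132 - 272025/75208 = 17833951431/75208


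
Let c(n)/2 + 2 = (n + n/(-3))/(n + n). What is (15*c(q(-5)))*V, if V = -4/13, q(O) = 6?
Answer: 200/13 ≈ 15.385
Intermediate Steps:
c(n) = -10/3 (c(n) = -4 + 2*((n + n/(-3))/(n + n)) = -4 + 2*((n + n*(-⅓))/((2*n))) = -4 + 2*((n - n/3)*(1/(2*n))) = -4 + 2*((2*n/3)*(1/(2*n))) = -4 + 2*(⅓) = -4 + ⅔ = -10/3)
V = -4/13 (V = -4*1/13 = -4/13 ≈ -0.30769)
(15*c(q(-5)))*V = (15*(-10/3))*(-4/13) = -50*(-4/13) = 200/13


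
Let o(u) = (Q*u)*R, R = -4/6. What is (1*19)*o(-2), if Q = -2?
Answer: -152/3 ≈ -50.667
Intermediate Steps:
R = -2/3 (R = -4*1/6 = -2/3 ≈ -0.66667)
o(u) = 4*u/3 (o(u) = -2*u*(-2/3) = 4*u/3)
(1*19)*o(-2) = (1*19)*((4/3)*(-2)) = 19*(-8/3) = -152/3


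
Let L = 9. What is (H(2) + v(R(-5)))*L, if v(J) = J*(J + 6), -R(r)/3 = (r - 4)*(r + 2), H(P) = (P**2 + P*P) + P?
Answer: 54765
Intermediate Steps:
H(P) = P + 2*P**2 (H(P) = (P**2 + P**2) + P = 2*P**2 + P = P + 2*P**2)
R(r) = -3*(-4 + r)*(2 + r) (R(r) = -3*(r - 4)*(r + 2) = -3*(-4 + r)*(2 + r))
v(J) = J*(6 + J)
(H(2) + v(R(-5)))*L = (2*(1 + 2*2) + (24 - 3*(-5)**2 + 6*(-5))*(6 + (24 - 3*(-5)**2 + 6*(-5))))*9 = (2*(1 + 4) + (24 - 3*25 - 30)*(6 + (24 - 3*25 - 30)))*9 = (2*5 + (24 - 75 - 30)*(6 + (24 - 75 - 30)))*9 = (10 - 81*(6 - 81))*9 = (10 - 81*(-75))*9 = (10 + 6075)*9 = 6085*9 = 54765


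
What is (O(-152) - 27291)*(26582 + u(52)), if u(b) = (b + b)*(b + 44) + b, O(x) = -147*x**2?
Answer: -125364615822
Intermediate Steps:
u(b) = b + 2*b*(44 + b) (u(b) = (2*b)*(44 + b) + b = 2*b*(44 + b) + b = b + 2*b*(44 + b))
(O(-152) - 27291)*(26582 + u(52)) = (-147*(-152)**2 - 27291)*(26582 + 52*(89 + 2*52)) = (-147*23104 - 27291)*(26582 + 52*(89 + 104)) = (-3396288 - 27291)*(26582 + 52*193) = -3423579*(26582 + 10036) = -3423579*36618 = -125364615822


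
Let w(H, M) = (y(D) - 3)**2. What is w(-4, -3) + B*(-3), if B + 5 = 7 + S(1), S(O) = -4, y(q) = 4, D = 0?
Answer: 7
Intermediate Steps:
B = -2 (B = -5 + (7 - 4) = -5 + 3 = -2)
w(H, M) = 1 (w(H, M) = (4 - 3)**2 = 1**2 = 1)
w(-4, -3) + B*(-3) = 1 - 2*(-3) = 1 + 6 = 7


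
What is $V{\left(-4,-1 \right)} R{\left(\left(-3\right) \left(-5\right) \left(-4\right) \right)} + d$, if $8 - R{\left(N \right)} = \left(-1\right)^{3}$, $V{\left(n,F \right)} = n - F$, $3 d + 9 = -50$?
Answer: $- \frac{140}{3} \approx -46.667$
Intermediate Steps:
$d = - \frac{59}{3}$ ($d = -3 + \frac{1}{3} \left(-50\right) = -3 - \frac{50}{3} = - \frac{59}{3} \approx -19.667$)
$R{\left(N \right)} = 9$ ($R{\left(N \right)} = 8 - \left(-1\right)^{3} = 8 - -1 = 8 + 1 = 9$)
$V{\left(-4,-1 \right)} R{\left(\left(-3\right) \left(-5\right) \left(-4\right) \right)} + d = \left(-4 - -1\right) 9 - \frac{59}{3} = \left(-4 + 1\right) 9 - \frac{59}{3} = \left(-3\right) 9 - \frac{59}{3} = -27 - \frac{59}{3} = - \frac{140}{3}$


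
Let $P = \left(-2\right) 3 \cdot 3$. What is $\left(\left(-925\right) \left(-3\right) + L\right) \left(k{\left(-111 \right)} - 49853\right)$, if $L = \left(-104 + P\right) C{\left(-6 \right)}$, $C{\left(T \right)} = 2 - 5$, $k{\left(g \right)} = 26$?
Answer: $-156506607$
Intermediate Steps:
$C{\left(T \right)} = -3$ ($C{\left(T \right)} = 2 - 5 = -3$)
$P = -18$ ($P = \left(-6\right) 3 = -18$)
$L = 366$ ($L = \left(-104 - 18\right) \left(-3\right) = \left(-122\right) \left(-3\right) = 366$)
$\left(\left(-925\right) \left(-3\right) + L\right) \left(k{\left(-111 \right)} - 49853\right) = \left(\left(-925\right) \left(-3\right) + 366\right) \left(26 - 49853\right) = \left(2775 + 366\right) \left(-49827\right) = 3141 \left(-49827\right) = -156506607$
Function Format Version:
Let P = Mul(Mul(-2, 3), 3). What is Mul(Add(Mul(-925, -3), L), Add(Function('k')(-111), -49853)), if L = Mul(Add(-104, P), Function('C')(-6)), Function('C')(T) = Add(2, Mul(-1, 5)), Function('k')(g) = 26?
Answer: -156506607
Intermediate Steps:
Function('C')(T) = -3 (Function('C')(T) = Add(2, -5) = -3)
P = -18 (P = Mul(-6, 3) = -18)
L = 366 (L = Mul(Add(-104, -18), -3) = Mul(-122, -3) = 366)
Mul(Add(Mul(-925, -3), L), Add(Function('k')(-111), -49853)) = Mul(Add(Mul(-925, -3), 366), Add(26, -49853)) = Mul(Add(2775, 366), -49827) = Mul(3141, -49827) = -156506607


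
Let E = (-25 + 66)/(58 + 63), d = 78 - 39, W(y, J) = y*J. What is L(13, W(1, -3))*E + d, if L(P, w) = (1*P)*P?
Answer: 11648/121 ≈ 96.264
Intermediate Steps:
W(y, J) = J*y
d = 39
L(P, w) = P² (L(P, w) = P*P = P²)
E = 41/121 ≈ 0.33884
L(13, W(1, -3))*E + d = 13²*(41/121) + 39 = 169*(41/121) + 39 = 6929/121 + 39 = 11648/121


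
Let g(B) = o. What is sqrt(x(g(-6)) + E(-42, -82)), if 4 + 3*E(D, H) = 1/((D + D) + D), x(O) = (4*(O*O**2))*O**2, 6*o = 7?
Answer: sqrt(4177698)/756 ≈ 2.7036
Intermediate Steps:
o = 7/6 (o = (1/6)*7 = 7/6 ≈ 1.1667)
g(B) = 7/6
x(O) = 4*O**5 (x(O) = (4*O**3)*O**2 = 4*O**5)
E(D, H) = -4/3 + 1/(9*D) (E(D, H) = -4/3 + 1/(3*((D + D) + D)) = -4/3 + 1/(3*(2*D + D)) = -4/3 + 1/(3*((3*D))) = -4/3 + (1/(3*D))/3 = -4/3 + 1/(9*D))
sqrt(x(g(-6)) + E(-42, -82)) = sqrt(4*(7/6)**5 + (1/9)*(1 - 12*(-42))/(-42)) = sqrt(4*(16807/7776) + (1/9)*(-1/42)*(1 + 504)) = sqrt(16807/1944 + (1/9)*(-1/42)*505) = sqrt(16807/1944 - 505/378) = sqrt(99469/13608) = sqrt(4177698)/756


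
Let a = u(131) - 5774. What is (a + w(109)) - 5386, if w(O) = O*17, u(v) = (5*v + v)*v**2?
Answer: 13479239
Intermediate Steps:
u(v) = 6*v**3 (u(v) = (6*v)*v**2 = 6*v**3)
w(O) = 17*O
a = 13482772 (a = 6*131**3 - 5774 = 6*2248091 - 5774 = 13488546 - 5774 = 13482772)
(a + w(109)) - 5386 = (13482772 + 17*109) - 5386 = (13482772 + 1853) - 5386 = 13484625 - 5386 = 13479239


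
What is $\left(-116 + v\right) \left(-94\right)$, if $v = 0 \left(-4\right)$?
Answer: $10904$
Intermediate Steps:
$v = 0$
$\left(-116 + v\right) \left(-94\right) = \left(-116 + 0\right) \left(-94\right) = \left(-116\right) \left(-94\right) = 10904$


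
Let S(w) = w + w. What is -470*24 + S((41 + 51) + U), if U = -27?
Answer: -11150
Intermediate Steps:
S(w) = 2*w
-470*24 + S((41 + 51) + U) = -470*24 + 2*((41 + 51) - 27) = -11280 + 2*(92 - 27) = -11280 + 2*65 = -11280 + 130 = -11150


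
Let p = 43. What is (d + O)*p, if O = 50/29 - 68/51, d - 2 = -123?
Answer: -451199/87 ≈ -5186.2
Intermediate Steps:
d = -121 (d = 2 - 123 = -121)
O = 34/87 (O = 50*(1/29) - 68*1/51 = 50/29 - 4/3 = 34/87 ≈ 0.39080)
(d + O)*p = (-121 + 34/87)*43 = -10493/87*43 = -451199/87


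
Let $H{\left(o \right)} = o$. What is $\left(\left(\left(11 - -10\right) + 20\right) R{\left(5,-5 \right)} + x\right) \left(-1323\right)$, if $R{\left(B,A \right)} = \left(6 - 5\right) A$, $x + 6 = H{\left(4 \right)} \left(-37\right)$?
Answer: $474957$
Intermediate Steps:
$x = -154$ ($x = -6 + 4 \left(-37\right) = -6 - 148 = -154$)
$R{\left(B,A \right)} = A$ ($R{\left(B,A \right)} = 1 A = A$)
$\left(\left(\left(11 - -10\right) + 20\right) R{\left(5,-5 \right)} + x\right) \left(-1323\right) = \left(\left(\left(11 - -10\right) + 20\right) \left(-5\right) - 154\right) \left(-1323\right) = \left(\left(\left(11 + 10\right) + 20\right) \left(-5\right) - 154\right) \left(-1323\right) = \left(\left(21 + 20\right) \left(-5\right) - 154\right) \left(-1323\right) = \left(41 \left(-5\right) - 154\right) \left(-1323\right) = \left(-205 - 154\right) \left(-1323\right) = \left(-359\right) \left(-1323\right) = 474957$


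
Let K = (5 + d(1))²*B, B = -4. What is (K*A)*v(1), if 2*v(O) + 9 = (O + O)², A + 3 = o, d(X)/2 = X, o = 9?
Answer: 2940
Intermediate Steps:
d(X) = 2*X
A = 6 (A = -3 + 9 = 6)
K = -196 (K = (5 + 2*1)²*(-4) = (5 + 2)²*(-4) = 7²*(-4) = 49*(-4) = -196)
v(O) = -9/2 + 2*O² (v(O) = -9/2 + (O + O)²/2 = -9/2 + (2*O)²/2 = -9/2 + (4*O²)/2 = -9/2 + 2*O²)
(K*A)*v(1) = (-196*6)*(-9/2 + 2*1²) = -1176*(-9/2 + 2*1) = -1176*(-9/2 + 2) = -1176*(-5/2) = 2940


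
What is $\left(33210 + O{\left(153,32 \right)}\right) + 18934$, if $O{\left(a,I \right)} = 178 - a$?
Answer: $52169$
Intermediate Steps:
$\left(33210 + O{\left(153,32 \right)}\right) + 18934 = \left(33210 + \left(178 - 153\right)\right) + 18934 = \left(33210 + 25\right) + 18934 = 33235 + 18934 = 52169$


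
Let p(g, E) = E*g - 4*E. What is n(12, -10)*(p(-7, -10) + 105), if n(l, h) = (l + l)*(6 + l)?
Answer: 92880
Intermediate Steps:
n(l, h) = 2*l*(6 + l) (n(l, h) = (2*l)*(6 + l) = 2*l*(6 + l))
p(g, E) = -4*E + E*g
n(12, -10)*(p(-7, -10) + 105) = (2*12*(6 + 12))*(-10*(-4 - 7) + 105) = (2*12*18)*(-10*(-11) + 105) = 432*(110 + 105) = 432*215 = 92880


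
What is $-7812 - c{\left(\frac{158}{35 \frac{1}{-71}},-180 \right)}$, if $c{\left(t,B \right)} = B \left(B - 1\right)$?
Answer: $-40392$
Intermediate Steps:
$c{\left(t,B \right)} = B \left(-1 + B\right)$
$-7812 - c{\left(\frac{158}{35 \frac{1}{-71}},-180 \right)} = -7812 - - 180 \left(-1 - 180\right) = -7812 - \left(-180\right) \left(-181\right) = -7812 - 32580 = -40392$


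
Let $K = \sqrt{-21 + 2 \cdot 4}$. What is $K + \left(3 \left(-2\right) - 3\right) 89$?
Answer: $-801 + i \sqrt{13} \approx -801.0 + 3.6056 i$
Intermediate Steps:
$K = i \sqrt{13}$ ($K = \sqrt{-21 + 8} = \sqrt{-13} = i \sqrt{13} \approx 3.6056 i$)
$K + \left(3 \left(-2\right) - 3\right) 89 = i \sqrt{13} + \left(3 \left(-2\right) - 3\right) 89 = i \sqrt{13} + \left(-6 - 3\right) 89 = i \sqrt{13} - 801 = -801 + i \sqrt{13}$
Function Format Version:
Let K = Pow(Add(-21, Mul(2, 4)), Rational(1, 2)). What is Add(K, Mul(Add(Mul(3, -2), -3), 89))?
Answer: Add(-801, Mul(I, Pow(13, Rational(1, 2)))) ≈ Add(-801.00, Mul(3.6056, I))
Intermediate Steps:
K = Mul(I, Pow(13, Rational(1, 2))) (K = Pow(Add(-21, 8), Rational(1, 2)) = Pow(-13, Rational(1, 2)) = Mul(I, Pow(13, Rational(1, 2))) ≈ Mul(3.6056, I))
Add(K, Mul(Add(Mul(3, -2), -3), 89)) = Add(Mul(I, Pow(13, Rational(1, 2))), Mul(Add(Mul(3, -2), -3), 89)) = Add(Mul(I, Pow(13, Rational(1, 2))), Mul(Add(-6, -3), 89)) = Add(Mul(I, Pow(13, Rational(1, 2))), Mul(-9, 89)) = Add(Mul(I, Pow(13, Rational(1, 2))), -801) = Add(-801, Mul(I, Pow(13, Rational(1, 2))))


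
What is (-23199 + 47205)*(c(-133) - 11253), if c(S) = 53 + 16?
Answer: -268483104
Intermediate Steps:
c(S) = 69
(-23199 + 47205)*(c(-133) - 11253) = (-23199 + 47205)*(69 - 11253) = 24006*(-11184) = -268483104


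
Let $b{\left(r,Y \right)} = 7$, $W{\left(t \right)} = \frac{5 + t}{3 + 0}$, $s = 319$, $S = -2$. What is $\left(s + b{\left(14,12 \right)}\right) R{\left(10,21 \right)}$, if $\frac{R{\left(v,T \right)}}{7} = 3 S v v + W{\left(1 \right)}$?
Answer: $-1364636$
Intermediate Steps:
$W{\left(t \right)} = \frac{5}{3} + \frac{t}{3}$ ($W{\left(t \right)} = \frac{5 + t}{3} = \left(5 + t\right) \frac{1}{3} = \frac{5}{3} + \frac{t}{3}$)
$R{\left(v,T \right)} = 14 - 42 v^{2}$ ($R{\left(v,T \right)} = 7 \left(3 \left(-2\right) v v + \left(\frac{5}{3} + \frac{1}{3} \cdot 1\right)\right) = 7 \left(- 6 v v + \left(\frac{5}{3} + \frac{1}{3}\right)\right) = 7 \left(- 6 v^{2} + 2\right) = 7 \left(2 - 6 v^{2}\right) = 14 - 42 v^{2}$)
$\left(s + b{\left(14,12 \right)}\right) R{\left(10,21 \right)} = \left(319 + 7\right) \left(14 - 42 \cdot 10^{2}\right) = 326 \left(14 - 4200\right) = 326 \left(-4186\right) = -1364636$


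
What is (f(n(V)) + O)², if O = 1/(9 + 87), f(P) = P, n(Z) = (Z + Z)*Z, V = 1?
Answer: 37249/9216 ≈ 4.0418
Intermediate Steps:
n(Z) = 2*Z² (n(Z) = (2*Z)*Z = 2*Z²)
O = 1/96 ≈ 0.010417
(f(n(V)) + O)² = (2*1² + 1/96)² = (2*1 + 1/96)² = (2 + 1/96)² = (193/96)² = 37249/9216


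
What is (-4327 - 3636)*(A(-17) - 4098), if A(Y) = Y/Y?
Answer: 32624411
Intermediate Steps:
A(Y) = 1
(-4327 - 3636)*(A(-17) - 4098) = (-4327 - 3636)*(1 - 4098) = -7963*(-4097) = 32624411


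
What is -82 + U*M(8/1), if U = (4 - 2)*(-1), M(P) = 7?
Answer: -96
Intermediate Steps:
U = -2 (U = 2*(-1) = -2)
-82 + U*M(8/1) = -82 - 2*7 = -82 - 14 = -96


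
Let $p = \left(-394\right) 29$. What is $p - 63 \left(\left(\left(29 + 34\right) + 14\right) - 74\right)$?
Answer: $-11615$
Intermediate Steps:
$p = -11426$
$p - 63 \left(\left(\left(29 + 34\right) + 14\right) - 74\right) = -11426 - 63 \left(\left(\left(29 + 34\right) + 14\right) - 74\right) = -11426 - 63 \left(\left(63 + 14\right) - 74\right) = -11426 - 63 \left(77 - 74\right) = -11426 - 63 \cdot 3 = -11426 - 189 = -11615$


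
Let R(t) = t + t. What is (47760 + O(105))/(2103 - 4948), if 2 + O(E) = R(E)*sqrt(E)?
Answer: -47758/2845 - 42*sqrt(105)/569 ≈ -17.543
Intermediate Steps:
R(t) = 2*t
O(E) = -2 + 2*E**(3/2) (O(E) = -2 + (2*E)*sqrt(E) = -2 + 2*E**(3/2))
(47760 + O(105))/(2103 - 4948) = (47760 + (-2 + 2*105**(3/2)))/(2103 - 4948) = (47760 + (-2 + 2*(105*sqrt(105))))/(-2845) = (47760 + (-2 + 210*sqrt(105)))*(-1/2845) = (47758 + 210*sqrt(105))*(-1/2845) = -47758/2845 - 42*sqrt(105)/569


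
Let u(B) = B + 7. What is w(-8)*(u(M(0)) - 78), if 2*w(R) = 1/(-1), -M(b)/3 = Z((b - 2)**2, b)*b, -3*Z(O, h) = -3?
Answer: 71/2 ≈ 35.500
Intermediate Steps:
Z(O, h) = 1 (Z(O, h) = -1/3*(-3) = 1)
M(b) = -3*b
u(B) = 7 + B
w(R) = -1/2 (w(R) = (1/2)/(-1) = (1/2)*(-1) = -1/2)
w(-8)*(u(M(0)) - 78) = -((7 - 3*0) - 78)/2 = -((7 + 0) - 78)/2 = -(7 - 78)/2 = -1/2*(-71) = 71/2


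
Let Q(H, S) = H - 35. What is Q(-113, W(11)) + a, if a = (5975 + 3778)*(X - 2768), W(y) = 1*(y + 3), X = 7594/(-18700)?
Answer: -252453858341/9350 ≈ -2.7000e+7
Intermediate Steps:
X = -3797/9350 (X = 7594*(-1/18700) = -3797/9350 ≈ -0.40610)
W(y) = 3 + y (W(y) = 1*(3 + y) = 3 + y)
Q(H, S) = -35 + H
a = -252452474541/9350 (a = (5975 + 3778)*(-3797/9350 - 2768) = 9753*(-25884597/9350) = -252452474541/9350 ≈ -2.7000e+7)
Q(-113, W(11)) + a = (-35 - 113) - 252452474541/9350 = -148 - 252452474541/9350 = -252453858341/9350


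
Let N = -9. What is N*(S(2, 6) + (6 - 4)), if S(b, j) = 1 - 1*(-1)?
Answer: -36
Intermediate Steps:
S(b, j) = 2 (S(b, j) = 1 + 1 = 2)
N*(S(2, 6) + (6 - 4)) = -9*(2 + (6 - 4)) = -9*(2 + 2) = -9*4 = -36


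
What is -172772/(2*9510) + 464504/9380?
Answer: 90178309/2230095 ≈ 40.437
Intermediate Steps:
-172772/(2*9510) + 464504/9380 = -172772/19020 + 464504*(1/9380) = -172772*1/19020 + 116126/2345 = -43193/4755 + 116126/2345 = 90178309/2230095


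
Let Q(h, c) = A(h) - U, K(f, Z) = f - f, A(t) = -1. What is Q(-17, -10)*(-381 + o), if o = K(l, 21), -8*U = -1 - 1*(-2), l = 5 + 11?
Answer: 2667/8 ≈ 333.38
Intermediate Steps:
l = 16
U = -1/8 (U = -(-1 - 1*(-2))/8 = -(-1 + 2)/8 = -1/8*1 = -1/8 ≈ -0.12500)
K(f, Z) = 0
o = 0
Q(h, c) = -7/8 (Q(h, c) = -1 - 1*(-1/8) = -1 + 1/8 = -7/8)
Q(-17, -10)*(-381 + o) = -7*(-381 + 0)/8 = -7/8*(-381) = 2667/8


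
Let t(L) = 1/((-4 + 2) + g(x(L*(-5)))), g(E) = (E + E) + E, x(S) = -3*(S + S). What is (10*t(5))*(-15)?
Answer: -75/224 ≈ -0.33482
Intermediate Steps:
x(S) = -6*S
g(E) = 3*E (g(E) = 2*E + E = 3*E)
t(L) = 1/(-2 + 90*L) (t(L) = 1/((-4 + 2) + 3*(-6*L*(-5))) = 1/(-2 + 3*(-(-30)*L)) = 1/(-2 + 3*(30*L)) = 1/(-2 + 90*L))
(10*t(5))*(-15) = (10*(1/(2*(-1 + 45*5))))*(-15) = (10*(1/(2*(-1 + 225))))*(-15) = (10*((½)/224))*(-15) = (10*((½)*(1/224)))*(-15) = (10*(1/448))*(-15) = (5/224)*(-15) = -75/224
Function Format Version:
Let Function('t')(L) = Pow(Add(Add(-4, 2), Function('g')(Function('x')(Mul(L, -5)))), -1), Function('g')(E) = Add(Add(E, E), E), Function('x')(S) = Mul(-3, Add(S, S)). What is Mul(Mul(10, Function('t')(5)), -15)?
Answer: Rational(-75, 224) ≈ -0.33482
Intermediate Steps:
Function('x')(S) = Mul(-6, S) (Function('x')(S) = Mul(-3, Mul(2, S)) = Mul(-6, S))
Function('g')(E) = Mul(3, E) (Function('g')(E) = Add(Mul(2, E), E) = Mul(3, E))
Function('t')(L) = Pow(Add(-2, Mul(90, L)), -1) (Function('t')(L) = Pow(Add(Add(-4, 2), Mul(3, Mul(-6, Mul(L, -5)))), -1) = Pow(Add(-2, Mul(3, Mul(-6, Mul(-5, L)))), -1) = Pow(Add(-2, Mul(3, Mul(30, L))), -1) = Pow(Add(-2, Mul(90, L)), -1))
Mul(Mul(10, Function('t')(5)), -15) = Mul(Mul(10, Mul(Rational(1, 2), Pow(Add(-1, Mul(45, 5)), -1))), -15) = Mul(Mul(10, Mul(Rational(1, 2), Pow(Add(-1, 225), -1))), -15) = Mul(Mul(10, Mul(Rational(1, 2), Pow(224, -1))), -15) = Mul(Mul(10, Mul(Rational(1, 2), Rational(1, 224))), -15) = Mul(Mul(10, Rational(1, 448)), -15) = Mul(Rational(5, 224), -15) = Rational(-75, 224)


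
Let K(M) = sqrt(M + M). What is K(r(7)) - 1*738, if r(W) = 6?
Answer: -738 + 2*sqrt(3) ≈ -734.54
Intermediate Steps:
K(M) = sqrt(2)*sqrt(M) (K(M) = sqrt(2*M) = sqrt(2)*sqrt(M))
K(r(7)) - 1*738 = sqrt(2)*sqrt(6) - 1*738 = 2*sqrt(3) - 738 = -738 + 2*sqrt(3)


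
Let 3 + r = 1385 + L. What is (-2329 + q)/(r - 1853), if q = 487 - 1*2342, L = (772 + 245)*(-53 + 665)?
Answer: -4184/621933 ≈ -0.0067274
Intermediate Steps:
L = 622404 (L = 1017*612 = 622404)
q = -1855 (q = 487 - 2342 = -1855)
r = 623786 (r = -3 + (1385 + 622404) = -3 + 623789 = 623786)
(-2329 + q)/(r - 1853) = (-2329 - 1855)/(623786 - 1853) = -4184/621933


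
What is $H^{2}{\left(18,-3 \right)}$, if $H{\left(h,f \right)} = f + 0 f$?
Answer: $9$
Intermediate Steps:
$H{\left(h,f \right)} = f$ ($H{\left(h,f \right)} = f + 0 = f$)
$H^{2}{\left(18,-3 \right)} = \left(-3\right)^{2} = 9$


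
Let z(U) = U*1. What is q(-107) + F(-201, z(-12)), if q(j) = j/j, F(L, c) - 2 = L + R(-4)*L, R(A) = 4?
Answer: -1002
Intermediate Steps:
z(U) = U
F(L, c) = 2 + 5*L (F(L, c) = 2 + (L + 4*L) = 2 + 5*L)
q(j) = 1
q(-107) + F(-201, z(-12)) = 1 + (2 + 5*(-201)) = 1 + (2 - 1005) = 1 - 1003 = -1002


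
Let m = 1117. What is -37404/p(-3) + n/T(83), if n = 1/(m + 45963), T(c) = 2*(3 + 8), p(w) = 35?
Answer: -7748313401/7250320 ≈ -1068.7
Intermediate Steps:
T(c) = 22 (T(c) = 2*11 = 22)
n = 1/47080 (n = 1/(1117 + 45963) = 1/47080 ≈ 2.1240e-5)
-37404/p(-3) + n/T(83) = -37404/35 + (1/47080)/22 = -37404*1/35 + (1/47080)*(1/22) = -37404/35 + 1/1035760 = -7748313401/7250320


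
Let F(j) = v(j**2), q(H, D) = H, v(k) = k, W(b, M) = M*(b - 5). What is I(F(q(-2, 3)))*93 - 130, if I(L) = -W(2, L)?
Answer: 986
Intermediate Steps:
W(b, M) = M*(-5 + b)
F(j) = j**2
I(L) = 3*L (I(L) = -L*(-5 + 2) = -L*(-3) = -(-3)*L = 3*L)
I(F(q(-2, 3)))*93 - 130 = (3*(-2)**2)*93 - 130 = (3*4)*93 - 130 = 12*93 - 130 = 1116 - 130 = 986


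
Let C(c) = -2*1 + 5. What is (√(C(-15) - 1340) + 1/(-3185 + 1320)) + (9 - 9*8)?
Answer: -117496/1865 + I*√1337 ≈ -63.001 + 36.565*I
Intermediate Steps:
C(c) = 3 (C(c) = -2 + 5 = 3)
(√(C(-15) - 1340) + 1/(-3185 + 1320)) + (9 - 9*8) = (√(3 - 1340) + 1/(-3185 + 1320)) + (9 - 9*8) = (√(-1337) + 1/(-1865)) + (9 - 72) = (I*√1337 - 1/1865) - 63 = (-1/1865 + I*√1337) - 63 = -117496/1865 + I*√1337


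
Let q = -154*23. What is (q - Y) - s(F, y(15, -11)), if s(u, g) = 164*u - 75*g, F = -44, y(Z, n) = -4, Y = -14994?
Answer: 18368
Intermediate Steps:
s(u, g) = -75*g + 164*u
q = -3542
(q - Y) - s(F, y(15, -11)) = (-3542 - 1*(-14994)) - (-75*(-4) + 164*(-44)) = (-3542 + 14994) - (300 - 7216) = 11452 - 1*(-6916) = 11452 + 6916 = 18368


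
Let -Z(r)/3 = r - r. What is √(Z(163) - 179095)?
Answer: 7*I*√3655 ≈ 423.2*I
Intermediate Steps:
Z(r) = 0 (Z(r) = -3*(r - r) = -3*0 = 0)
√(Z(163) - 179095) = √(0 - 179095) = √(-179095) = 7*I*√3655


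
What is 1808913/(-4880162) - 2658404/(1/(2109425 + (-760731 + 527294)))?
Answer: -24338021851092079537/4880162 ≈ -4.9871e+12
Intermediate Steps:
1808913/(-4880162) - 2658404/(1/(2109425 + (-760731 + 527294))) = 1808913*(-1/4880162) - 2658404/(1/(2109425 - 233437)) = -1808913/4880162 - 2658404/(1/1875988) = -1808913/4880162 - 2658404/1/1875988 = -1808913/4880162 - 2658404*1875988 = -1808913/4880162 - 4987134003152 = -24338021851092079537/4880162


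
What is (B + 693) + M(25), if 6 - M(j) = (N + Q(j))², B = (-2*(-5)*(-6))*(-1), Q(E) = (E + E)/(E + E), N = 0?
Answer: 758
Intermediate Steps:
Q(E) = 1 (Q(E) = (2*E)/((2*E)) = (2*E)*(1/(2*E)) = 1)
B = 60 (B = (10*(-6))*(-1) = -60*(-1) = 60)
M(j) = 5 (M(j) = 6 - (0 + 1)² = 6 - 1*1² = 6 - 1*1 = 6 - 1 = 5)
(B + 693) + M(25) = (60 + 693) + 5 = 753 + 5 = 758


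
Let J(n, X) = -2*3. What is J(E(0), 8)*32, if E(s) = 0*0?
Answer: -192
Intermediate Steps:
E(s) = 0
J(n, X) = -6
J(E(0), 8)*32 = -6*32 = -192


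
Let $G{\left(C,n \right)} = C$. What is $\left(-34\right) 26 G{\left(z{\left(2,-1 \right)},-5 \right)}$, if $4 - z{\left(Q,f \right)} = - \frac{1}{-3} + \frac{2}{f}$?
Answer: $- \frac{15028}{3} \approx -5009.3$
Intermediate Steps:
$z{\left(Q,f \right)} = \frac{11}{3} - \frac{2}{f}$ ($z{\left(Q,f \right)} = 4 - \left(- \frac{1}{-3} + \frac{2}{f}\right) = 4 - \left(\left(-1\right) \left(- \frac{1}{3}\right) + \frac{2}{f}\right) = 4 - \left(\frac{1}{3} + \frac{2}{f}\right) = \frac{11}{3} - \frac{2}{f}$)
$\left(-34\right) 26 G{\left(z{\left(2,-1 \right)},-5 \right)} = \left(-34\right) 26 \left(\frac{11}{3} - \frac{2}{-1}\right) = - 884 \left(\frac{11}{3} - -2\right) = - 884 \left(\frac{11}{3} + 2\right) = \left(-884\right) \frac{17}{3} = - \frac{15028}{3}$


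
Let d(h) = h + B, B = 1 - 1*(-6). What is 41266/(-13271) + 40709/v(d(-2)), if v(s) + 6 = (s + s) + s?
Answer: 539877745/119439 ≈ 4520.1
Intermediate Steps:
B = 7 (B = 1 + 6 = 7)
d(h) = 7 + h (d(h) = h + 7 = 7 + h)
v(s) = -6 + 3*s (v(s) = -6 + ((s + s) + s) = -6 + (2*s + s) = -6 + 3*s)
41266/(-13271) + 40709/v(d(-2)) = 41266/(-13271) + 40709/(-6 + 3*(7 - 2)) = 41266*(-1/13271) + 40709/(-6 + 3*5) = -41266/13271 + 40709/(-6 + 15) = -41266/13271 + 40709/9 = 539877745/119439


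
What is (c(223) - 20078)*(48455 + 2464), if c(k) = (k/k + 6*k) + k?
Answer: -942816204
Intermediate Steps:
c(k) = 1 + 7*k (c(k) = (1 + 6*k) + k = 1 + 7*k)
(c(223) - 20078)*(48455 + 2464) = ((1 + 7*223) - 20078)*(48455 + 2464) = ((1 + 1561) - 20078)*50919 = (1562 - 20078)*50919 = -18516*50919 = -942816204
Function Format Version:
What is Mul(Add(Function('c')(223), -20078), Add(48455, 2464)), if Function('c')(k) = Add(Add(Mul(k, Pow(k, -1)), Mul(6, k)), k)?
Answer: -942816204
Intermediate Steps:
Function('c')(k) = Add(1, Mul(7, k)) (Function('c')(k) = Add(Add(1, Mul(6, k)), k) = Add(1, Mul(7, k)))
Mul(Add(Function('c')(223), -20078), Add(48455, 2464)) = Mul(Add(Add(1, Mul(7, 223)), -20078), Add(48455, 2464)) = Mul(Add(Add(1, 1561), -20078), 50919) = Mul(Add(1562, -20078), 50919) = Mul(-18516, 50919) = -942816204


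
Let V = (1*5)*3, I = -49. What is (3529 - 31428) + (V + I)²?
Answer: -26743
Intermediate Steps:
V = 15 (V = 5*3 = 15)
(3529 - 31428) + (V + I)² = (3529 - 31428) + (15 - 49)² = -27899 + (-34)² = -27899 + 1156 = -26743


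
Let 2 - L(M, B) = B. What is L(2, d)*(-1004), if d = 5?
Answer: 3012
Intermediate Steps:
L(M, B) = 2 - B
L(2, d)*(-1004) = (2 - 1*5)*(-1004) = (2 - 5)*(-1004) = -3*(-1004) = 3012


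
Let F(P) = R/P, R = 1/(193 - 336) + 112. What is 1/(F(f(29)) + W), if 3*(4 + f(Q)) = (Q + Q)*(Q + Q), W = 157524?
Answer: 479336/75506972109 ≈ 6.3482e-6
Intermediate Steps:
f(Q) = -4 + 4*Q²/3 (f(Q) = -4 + ((Q + Q)*(Q + Q))/3 = -4 + ((2*Q)*(2*Q))/3 = -4 + (4*Q²)/3 = -4 + 4*Q²/3)
R = 16015/143 (R = 1/(-143) + 112 = -1/143 + 112 = 16015/143 ≈ 111.99)
F(P) = 16015/(143*P)
1/(F(f(29)) + W) = 1/(16015/(143*(-4 + (4/3)*29²)) + 157524) = 1/(16015/(143*(-4 + (4/3)*841)) + 157524) = 1/(16015/(143*(-4 + 3364/3)) + 157524) = 1/(16015/(143*(3352/3)) + 157524) = 1/((16015/143)*(3/3352) + 157524) = 1/(48045/479336 + 157524) = 1/(75506972109/479336) = 479336/75506972109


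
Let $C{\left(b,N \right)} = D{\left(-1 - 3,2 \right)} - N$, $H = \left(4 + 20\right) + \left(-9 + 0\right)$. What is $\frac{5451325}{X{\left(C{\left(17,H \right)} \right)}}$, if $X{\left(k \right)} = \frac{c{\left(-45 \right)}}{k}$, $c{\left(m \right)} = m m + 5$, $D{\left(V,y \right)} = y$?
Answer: $- \frac{14173445}{406} \approx -34910.0$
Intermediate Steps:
$H = 15$ ($H = 24 - 9 = 15$)
$C{\left(b,N \right)} = 2 - N$
$c{\left(m \right)} = 5 + m^{2}$ ($c{\left(m \right)} = m^{2} + 5 = 5 + m^{2}$)
$X{\left(k \right)} = \frac{2030}{k}$ ($X{\left(k \right)} = \frac{5 + \left(-45\right)^{2}}{k} = \frac{5 + 2025}{k} = \frac{2030}{k}$)
$\frac{5451325}{X{\left(C{\left(17,H \right)} \right)}} = \frac{5451325}{2030 \frac{1}{2 - 15}} = \frac{5451325}{2030 \frac{1}{-13}} = \frac{5451325}{2030 \left(- \frac{1}{13}\right)} = \frac{5451325}{- \frac{2030}{13}} = 5451325 \left(- \frac{13}{2030}\right) = - \frac{14173445}{406}$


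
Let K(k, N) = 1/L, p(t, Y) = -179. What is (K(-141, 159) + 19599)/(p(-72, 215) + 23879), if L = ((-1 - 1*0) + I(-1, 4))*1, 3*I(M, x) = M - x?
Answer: 52263/63200 ≈ 0.82695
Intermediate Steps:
I(M, x) = -x/3 + M/3 (I(M, x) = (M - x)/3 = -x/3 + M/3)
L = -8/3 (L = ((-1 - 1*0) + (-⅓*4 + (⅓)*(-1)))*1 = ((-1 + 0) + (-4/3 - ⅓))*1 = (-1 - 5/3)*1 = -8/3*1 = -8/3 ≈ -2.6667)
K(k, N) = -3/8 (K(k, N) = 1/(-8/3) = -3/8)
(K(-141, 159) + 19599)/(p(-72, 215) + 23879) = (-3/8 + 19599)/(-179 + 23879) = (156789/8)/23700 = (156789/8)*(1/23700) = 52263/63200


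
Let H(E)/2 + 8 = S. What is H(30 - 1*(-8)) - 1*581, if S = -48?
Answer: -693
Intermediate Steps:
H(E) = -112 (H(E) = -16 + 2*(-48) = -16 - 96 = -112)
H(30 - 1*(-8)) - 1*581 = -112 - 1*581 = -112 - 581 = -693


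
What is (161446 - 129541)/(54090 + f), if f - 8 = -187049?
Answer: -10635/44317 ≈ -0.23998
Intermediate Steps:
f = -187041 (f = 8 - 187049 = -187041)
(161446 - 129541)/(54090 + f) = (161446 - 129541)/(54090 - 187041) = 31905/(-132951) = 31905*(-1/132951) = -10635/44317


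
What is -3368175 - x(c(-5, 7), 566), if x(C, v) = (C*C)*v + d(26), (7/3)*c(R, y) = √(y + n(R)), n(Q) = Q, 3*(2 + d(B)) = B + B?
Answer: -495154543/147 ≈ -3.3684e+6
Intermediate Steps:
d(B) = -2 + 2*B/3 (d(B) = -2 + (B + B)/3 = -2 + (2*B)/3 = -2 + 2*B/3)
c(R, y) = 3*√(R + y)/7 (c(R, y) = 3*√(y + R)/7 = 3*√(R + y)/7)
x(C, v) = 46/3 + v*C² (x(C, v) = (C*C)*v + (-2 + (⅔)*26) = C²*v + (-2 + 52/3) = v*C² + 46/3 = 46/3 + v*C²)
-3368175 - x(c(-5, 7), 566) = -3368175 - (46/3 + 566*(3*√(-5 + 7)/7)²) = -3368175 - (46/3 + 566*(3*√2/7)²) = -3368175 - (46/3 + 566*(18/49)) = -3368175 - (46/3 + 10188/49) = -3368175 - 1*32818/147 = -3368175 - 32818/147 = -495154543/147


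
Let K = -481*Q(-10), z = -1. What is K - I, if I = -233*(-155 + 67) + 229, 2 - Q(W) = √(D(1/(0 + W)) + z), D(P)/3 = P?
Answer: -21695 + 481*I*√130/10 ≈ -21695.0 + 548.42*I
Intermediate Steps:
D(P) = 3*P
Q(W) = 2 - √(-1 + 3/W) (Q(W) = 2 - √(3/(0 + W) - 1) = 2 - √(3/W - 1) = 2 - √(-1 + 3/W))
I = 20733 (I = -233*(-88) + 229 = 20504 + 229 = 20733)
K = -962 + 481*I*√130/10 (K = -481*(2 - √(-1*(-3 - 10)/(-10))) = -481*(2 - √(-1*(-⅒)*(-13))) = -481*(2 - √(-13/10)) = -481*(2 - I*√130/10) = -962 + 481*I*√130/10 ≈ -962.0 + 548.42*I)
K - I = (-962 + 481*I*√130/10) - 1*20733 = (-962 + 481*I*√130/10) - 20733 = -21695 + 481*I*√130/10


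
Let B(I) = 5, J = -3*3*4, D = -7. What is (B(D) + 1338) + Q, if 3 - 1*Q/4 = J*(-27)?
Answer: -2533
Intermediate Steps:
J = -36 (J = -9*4 = -36)
Q = -3876 (Q = 12 - (-144)*(-27) = 12 - 4*972 = 12 - 3888 = -3876)
(B(D) + 1338) + Q = (5 + 1338) - 3876 = 1343 - 3876 = -2533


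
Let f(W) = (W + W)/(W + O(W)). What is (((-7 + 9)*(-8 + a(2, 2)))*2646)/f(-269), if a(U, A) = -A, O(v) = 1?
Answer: -7091280/269 ≈ -26362.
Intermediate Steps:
f(W) = 2*W/(1 + W) (f(W) = (W + W)/(W + 1) = (2*W)/(1 + W) = 2*W/(1 + W))
(((-7 + 9)*(-8 + a(2, 2)))*2646)/f(-269) = (((-7 + 9)*(-8 - 1*2))*2646)/((2*(-269)/(1 - 269))) = ((2*(-8 - 2))*2646)/((2*(-269)/(-268))) = ((2*(-10))*2646)/((2*(-269)*(-1/268))) = (-20*2646)/(269/134) = -52920*134/269 = -7091280/269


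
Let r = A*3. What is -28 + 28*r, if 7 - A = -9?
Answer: 1316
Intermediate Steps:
A = 16 (A = 7 - 1*(-9) = 7 + 9 = 16)
r = 48 (r = 16*3 = 48)
-28 + 28*r = -28 + 28*48 = -28 + 1344 = 1316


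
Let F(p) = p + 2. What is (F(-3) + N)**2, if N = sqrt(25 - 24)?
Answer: 0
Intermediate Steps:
F(p) = 2 + p
N = 1 (N = sqrt(1) = 1)
(F(-3) + N)**2 = ((2 - 3) + 1)**2 = (-1 + 1)**2 = 0**2 = 0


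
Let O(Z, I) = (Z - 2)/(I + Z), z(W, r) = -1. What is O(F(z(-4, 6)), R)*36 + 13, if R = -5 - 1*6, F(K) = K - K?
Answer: 215/11 ≈ 19.545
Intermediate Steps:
F(K) = 0
R = -11 (R = -5 - 6 = -11)
O(Z, I) = (-2 + Z)/(I + Z)
O(F(z(-4, 6)), R)*36 + 13 = ((-2 + 0)/(-11 + 0))*36 + 13 = (-2/(-11))*36 + 13 = -1/11*(-2)*36 + 13 = (2/11)*36 + 13 = 72/11 + 13 = 215/11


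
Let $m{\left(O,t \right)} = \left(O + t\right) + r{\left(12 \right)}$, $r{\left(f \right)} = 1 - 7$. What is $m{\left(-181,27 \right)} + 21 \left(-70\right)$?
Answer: $-1630$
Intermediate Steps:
$r{\left(f \right)} = -6$ ($r{\left(f \right)} = 1 - 7 = -6$)
$m{\left(O,t \right)} = -6 + O + t$ ($m{\left(O,t \right)} = \left(O + t\right) - 6 = -6 + O + t$)
$m{\left(-181,27 \right)} + 21 \left(-70\right) = \left(-6 - 181 + 27\right) + 21 \left(-70\right) = -160 - 1470 = -1630$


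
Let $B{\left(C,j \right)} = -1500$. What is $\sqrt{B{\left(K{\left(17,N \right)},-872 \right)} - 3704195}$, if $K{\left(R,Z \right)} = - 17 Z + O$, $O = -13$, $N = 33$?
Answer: $i \sqrt{3705695} \approx 1925.0 i$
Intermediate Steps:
$K{\left(R,Z \right)} = -13 - 17 Z$ ($K{\left(R,Z \right)} = - 17 Z - 13 = -13 - 17 Z$)
$\sqrt{B{\left(K{\left(17,N \right)},-872 \right)} - 3704195} = \sqrt{-1500 - 3704195} = \sqrt{-3705695} = i \sqrt{3705695}$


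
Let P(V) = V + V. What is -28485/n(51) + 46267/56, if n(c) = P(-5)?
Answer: 205783/56 ≈ 3674.7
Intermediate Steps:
P(V) = 2*V
n(c) = -10 (n(c) = 2*(-5) = -10)
-28485/n(51) + 46267/56 = -28485/(-10) + 46267/56 = -28485*(-⅒) + 46267*(1/56) = 5697/2 + 46267/56 = 205783/56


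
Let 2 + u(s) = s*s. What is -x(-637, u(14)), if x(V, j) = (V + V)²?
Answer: -1623076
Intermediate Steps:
u(s) = -2 + s² (u(s) = -2 + s*s = -2 + s²)
x(V, j) = 4*V² (x(V, j) = (2*V)² = 4*V²)
-x(-637, u(14)) = -4*(-637)² = -4*405769 = -1*1623076 = -1623076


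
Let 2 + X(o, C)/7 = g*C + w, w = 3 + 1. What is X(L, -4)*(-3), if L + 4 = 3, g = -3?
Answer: -294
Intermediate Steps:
L = -1 (L = -4 + 3 = -1)
w = 4
X(o, C) = 14 - 21*C (X(o, C) = -14 + 7*(-3*C + 4) = -14 + 7*(4 - 3*C) = -14 + (28 - 21*C) = 14 - 21*C)
X(L, -4)*(-3) = (14 - 21*(-4))*(-3) = (14 + 84)*(-3) = 98*(-3) = -294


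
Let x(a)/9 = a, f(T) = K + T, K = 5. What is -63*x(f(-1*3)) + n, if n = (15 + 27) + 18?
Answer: -1074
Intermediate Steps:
n = 60 (n = 42 + 18 = 60)
f(T) = 5 + T
x(a) = 9*a
-63*x(f(-1*3)) + n = -567*(5 - 1*3) + 60 = -567*(5 - 3) + 60 = -567*2 + 60 = -63*18 + 60 = -1134 + 60 = -1074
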